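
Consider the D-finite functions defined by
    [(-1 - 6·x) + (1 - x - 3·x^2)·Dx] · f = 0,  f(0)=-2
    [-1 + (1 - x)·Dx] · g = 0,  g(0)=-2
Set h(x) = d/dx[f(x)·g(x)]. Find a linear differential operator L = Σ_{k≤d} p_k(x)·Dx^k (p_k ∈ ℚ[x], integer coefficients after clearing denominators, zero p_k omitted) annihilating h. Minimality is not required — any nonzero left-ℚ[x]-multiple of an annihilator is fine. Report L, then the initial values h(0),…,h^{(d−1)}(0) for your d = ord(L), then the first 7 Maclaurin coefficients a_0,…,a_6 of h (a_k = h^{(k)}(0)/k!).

f: a_k = -2, -2, -8, -14, -38, -80, -194, …
g: a_k = -2, -2, -2, -2, -2, -2, -2, …
Product ⇒ symmetric product L₀, ord ≤ 1.
Differentiate: ansatz ord ≤ ord L₀ ⇒ L.
L = (12 + 6·x - 12·x^2 - 96·x^3 + 108·x^4) + (-2 + 21·x^2 - 16·x^3 - 30·x^4 + 27·x^5)·Dx  (order 1).
h: a_k = 8, 48, 156, 512, 1440, 4056, 10808, …
ICs: h(0) = 8.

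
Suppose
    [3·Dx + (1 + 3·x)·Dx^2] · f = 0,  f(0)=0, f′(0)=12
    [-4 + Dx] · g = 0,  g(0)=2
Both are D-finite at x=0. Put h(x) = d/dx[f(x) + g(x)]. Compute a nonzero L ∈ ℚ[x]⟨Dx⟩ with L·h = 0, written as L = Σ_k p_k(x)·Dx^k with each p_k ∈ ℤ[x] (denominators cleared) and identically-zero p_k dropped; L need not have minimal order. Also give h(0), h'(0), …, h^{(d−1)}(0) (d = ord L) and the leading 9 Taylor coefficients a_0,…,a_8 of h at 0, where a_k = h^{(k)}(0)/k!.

L = (-120 - 144·x) + (2 - 96·x - 144·x^2)·Dx + (7 + 33·x + 36·x^2)·Dx^2  (order 2).
h: a_k = 20, -4, 172, -716/3, 3172/3, -42716/15, 395708/45, -8258668/315, 24804676/315, …
ICs: h(0) = 20, h′(0) = -4.

f: a_k = 0, 12, -18, 36, -81, 972/5, -486, 8748/7, -6561/2, …
g: a_k = 2, 8, 16, 64/3, 64/3, 256/15, 512/45, 2048/315, 1024/315, …
Weyl lclm of L_f,L_g ⇒ L₀ (ord ≤ 3).
Derive L from L₀ (diff closure).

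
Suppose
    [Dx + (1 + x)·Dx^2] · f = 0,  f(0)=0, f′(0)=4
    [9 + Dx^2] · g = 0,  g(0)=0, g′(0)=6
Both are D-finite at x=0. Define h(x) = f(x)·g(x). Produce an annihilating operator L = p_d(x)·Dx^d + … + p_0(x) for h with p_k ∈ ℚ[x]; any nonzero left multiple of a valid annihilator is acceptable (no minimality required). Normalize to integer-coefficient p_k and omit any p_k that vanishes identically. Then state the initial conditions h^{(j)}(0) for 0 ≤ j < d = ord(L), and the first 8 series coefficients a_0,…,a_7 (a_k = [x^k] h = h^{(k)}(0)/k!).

L = (2493 + 10854·x + 17091·x^2 + 11664·x^3 + 2916·x^4) + (612 + 1908·x + 1944·x^2 + 648·x^3)·Dx + (592 + 2484·x + 3834·x^2 + 2592·x^3 + 648·x^4)·Dx^2 + (68 + 212·x + 216·x^2 + 72·x^3)·Dx^3 + (35 + 142·x + 215·x^2 + 144·x^3 + 36·x^4)·Dx^4  (order 4).
h: a_k = 0, 0, 24, -12, -28, 12, 9, -31/10, …
ICs: h(0) = 0, h′(0) = 0, h′′(0) = 48, h′′′(0) = -72.

f: a_k = 0, 4, -2, 4/3, -1, 4/5, -2/3, 4/7, …
g: a_k = 0, 6, 0, -9, 0, 81/20, 0, -243/280, …
L₀ := L_f ⊗_s L_g (sym. prod.), ord ≤ 4.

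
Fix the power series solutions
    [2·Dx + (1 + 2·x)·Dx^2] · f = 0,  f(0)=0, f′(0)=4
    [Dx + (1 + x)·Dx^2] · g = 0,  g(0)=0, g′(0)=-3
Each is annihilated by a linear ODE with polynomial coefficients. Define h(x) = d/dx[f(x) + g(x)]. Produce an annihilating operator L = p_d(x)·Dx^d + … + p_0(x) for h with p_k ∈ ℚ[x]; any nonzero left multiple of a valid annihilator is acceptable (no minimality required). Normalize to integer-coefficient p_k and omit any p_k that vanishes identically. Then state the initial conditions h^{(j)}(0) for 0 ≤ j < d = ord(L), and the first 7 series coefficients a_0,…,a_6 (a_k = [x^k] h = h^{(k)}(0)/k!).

L = 4 + (6 + 8·x)·Dx + (1 + 3·x + 2·x^2)·Dx^2  (order 2).
h: a_k = 1, -5, 13, -29, 61, -125, 253, …
ICs: h(0) = 1, h′(0) = -5.

f: a_k = 0, 4, -4, 16/3, -8, 64/5, -64/3, …
g: a_k = 0, -3, 3/2, -1, 3/4, -3/5, 1/2, …
h₀=f+g: left-lcm gives L₀, ord ≤ 4.
h₀' ⇒ L via d/dx closure of L₀.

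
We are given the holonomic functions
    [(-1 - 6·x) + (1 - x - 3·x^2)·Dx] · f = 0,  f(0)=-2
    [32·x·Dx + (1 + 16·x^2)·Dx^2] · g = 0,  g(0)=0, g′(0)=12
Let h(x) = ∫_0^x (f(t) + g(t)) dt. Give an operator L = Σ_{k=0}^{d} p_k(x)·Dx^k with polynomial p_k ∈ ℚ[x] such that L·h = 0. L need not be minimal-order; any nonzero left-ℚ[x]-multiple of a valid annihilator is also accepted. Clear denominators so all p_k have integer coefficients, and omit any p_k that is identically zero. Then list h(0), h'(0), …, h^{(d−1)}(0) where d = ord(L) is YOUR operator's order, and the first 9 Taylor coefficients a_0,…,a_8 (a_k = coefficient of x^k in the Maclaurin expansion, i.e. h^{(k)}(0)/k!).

L = (-128 + 512·x + 10560·x^2 + 25344·x^3 + 95904·x^4 + 41472·x^6)·Dx^2 + (37 + 208·x - 206·x^2 + 1476·x^3 + 24336·x^4 + 66528·x^5 + 6912·x^6 + 41472·x^7)·Dx^3 + (-4 - 21·x - 198·x^2 - 90·x^3 - 1775·x^4 + 4080·x^5 + 6336·x^6 + 2304·x^7 + 6912·x^8)·Dx^4  (order 4).
h: a_k = 0, -2, 5, -8/3, -39/2, -38/5, 1336/15, -194/7, -26095/28, …
ICs: h(0) = 0, h′(0) = -2, h′′(0) = 10, h′′′(0) = -16.

f: a_k = -2, -2, -8, -14, -38, -80, -194, -434, -1016, …
g: a_k = 0, 12, 0, -64, 0, 3072/5, 0, -49152/7, 0, …
f+g: L₀ = lclm(L_f,L_g), ord ≤ 1+2.
h=∫₀ˣh₀: take L = L₀·Dx.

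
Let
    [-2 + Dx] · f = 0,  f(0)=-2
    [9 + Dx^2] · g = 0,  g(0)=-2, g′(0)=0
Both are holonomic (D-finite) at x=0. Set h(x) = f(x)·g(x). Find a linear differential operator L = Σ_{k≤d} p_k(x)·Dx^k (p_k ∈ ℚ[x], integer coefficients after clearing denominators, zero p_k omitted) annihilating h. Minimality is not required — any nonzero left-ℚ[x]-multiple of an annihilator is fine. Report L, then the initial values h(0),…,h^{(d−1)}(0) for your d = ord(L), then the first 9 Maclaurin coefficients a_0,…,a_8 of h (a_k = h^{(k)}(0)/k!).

f: a_k = -2, -4, -4, -8/3, -4/3, -8/15, -8/45, -16/315, -4/315, …
g: a_k = -2, 0, 9, 0, -27/4, 0, 81/40, 0, -729/2240, …
h₀=f·g: eliminate ⇒ L₀, order ≤ 1·2.
L = 13 - 4·Dx + Dx^2  (order 2).
h: a_k = 4, 8, -10, -92/3, -119/6, 61/15, 407/36, 3277/630, -239/10080, …
ICs: h(0) = 4, h′(0) = 8.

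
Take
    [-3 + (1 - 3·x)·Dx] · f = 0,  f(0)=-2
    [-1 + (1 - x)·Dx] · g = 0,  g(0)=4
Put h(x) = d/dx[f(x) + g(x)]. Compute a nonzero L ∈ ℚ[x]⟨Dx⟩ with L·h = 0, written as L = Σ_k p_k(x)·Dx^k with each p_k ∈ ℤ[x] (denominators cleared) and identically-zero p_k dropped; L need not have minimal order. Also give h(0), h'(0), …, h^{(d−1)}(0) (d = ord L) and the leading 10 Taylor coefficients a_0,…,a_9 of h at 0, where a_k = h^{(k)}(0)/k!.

f: a_k = -2, -6, -18, -54, -162, -486, -1458, -4374, -13122, -39366, …
g: a_k = 4, 4, 4, 4, 4, 4, 4, 4, 4, 4, …
h₀=f+g: left-lcm gives L₀, ord ≤ 2.
Derive L from L₀ (diff closure).
L = 18 + (-12 + 18·x)·Dx + (1 - 4·x + 3·x^2)·Dx^2  (order 2).
h: a_k = -2, -28, -150, -632, -2410, -8724, -30590, -104944, -354258, -1180940, …
ICs: h(0) = -2, h′(0) = -28.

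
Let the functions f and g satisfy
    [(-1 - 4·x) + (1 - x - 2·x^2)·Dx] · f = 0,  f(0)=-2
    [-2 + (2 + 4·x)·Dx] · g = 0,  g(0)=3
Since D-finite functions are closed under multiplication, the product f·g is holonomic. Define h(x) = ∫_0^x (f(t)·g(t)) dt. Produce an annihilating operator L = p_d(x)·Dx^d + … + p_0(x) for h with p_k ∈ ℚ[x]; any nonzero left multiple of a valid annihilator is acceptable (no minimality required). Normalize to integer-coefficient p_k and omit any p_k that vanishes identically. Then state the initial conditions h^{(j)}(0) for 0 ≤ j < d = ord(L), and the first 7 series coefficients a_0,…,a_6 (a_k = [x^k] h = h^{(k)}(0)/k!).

f: a_k = -2, -2, -6, -10, -22, -42, -86, …
g: a_k = 3, 3, -3/2, 3/2, -15/8, 21/8, -63/16, …
Product ⇒ symmetric product L₀, ord ≤ 1.
h=∫₀ˣh₀: take L = L₀·Dx.
L = (2 + 5·x + 6·x^2)·Dx + (-1 - x + 4·x^2 + 4·x^3)·Dx^2  (order 2).
h: a_k = 0, -6, -6, -7, -12, -69/4, -125/4, …
ICs: h(0) = 0, h′(0) = -6.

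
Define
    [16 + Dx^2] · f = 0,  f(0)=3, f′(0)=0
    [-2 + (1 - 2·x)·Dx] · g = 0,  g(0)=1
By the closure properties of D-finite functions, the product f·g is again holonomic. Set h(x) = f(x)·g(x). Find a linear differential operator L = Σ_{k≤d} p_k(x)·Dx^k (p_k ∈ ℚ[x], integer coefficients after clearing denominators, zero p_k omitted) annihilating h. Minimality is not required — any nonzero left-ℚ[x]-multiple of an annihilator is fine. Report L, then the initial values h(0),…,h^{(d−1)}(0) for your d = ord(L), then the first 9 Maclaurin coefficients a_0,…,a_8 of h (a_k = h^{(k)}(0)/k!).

f: a_k = 3, 0, -24, 0, 32, 0, -256/15, 0, 512/105, …
g: a_k = 1, 2, 4, 8, 16, 32, 64, 128, 256, …
Sym-product of L_f,L_g gives L₀ (≤ ord 2).
L = (-16 + 32·x) + 4·Dx + (-1 + 2·x)·Dx^2  (order 2).
h: a_k = 3, 6, -12, -24, -16, -32, -1216/15, -2432/15, -33536/105, …
ICs: h(0) = 3, h′(0) = 6.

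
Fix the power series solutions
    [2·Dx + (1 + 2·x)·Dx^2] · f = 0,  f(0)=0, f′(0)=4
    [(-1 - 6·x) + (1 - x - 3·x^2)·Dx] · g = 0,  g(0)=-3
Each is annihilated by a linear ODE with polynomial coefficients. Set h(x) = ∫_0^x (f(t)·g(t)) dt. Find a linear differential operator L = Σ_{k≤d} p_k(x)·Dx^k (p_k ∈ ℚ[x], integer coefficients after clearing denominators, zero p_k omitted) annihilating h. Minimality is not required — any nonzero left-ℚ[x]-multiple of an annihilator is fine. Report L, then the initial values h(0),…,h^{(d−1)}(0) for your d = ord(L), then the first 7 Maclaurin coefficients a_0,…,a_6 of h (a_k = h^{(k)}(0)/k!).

f: a_k = 0, 4, -4, 16/3, -8, 64/5, -64/3, …
g: a_k = -3, -3, -12, -21, -57, -120, -291, …
f·g: L₀ = L_f ⊗_s L_g, ord ≤ 2·1.
h=∫h₀ ⇒ L = L₀·Dx.
L = (8 + 24·x)·Dx + (18·x + 30·x^2)·Dx^2 + (-1 - x + 5·x^2 + 6·x^3)·Dx^3  (order 3).
h: a_k = 0, 0, -6, 0, -13, -28/5, -556/15, …
ICs: h(0) = 0, h′(0) = 0, h′′(0) = -12.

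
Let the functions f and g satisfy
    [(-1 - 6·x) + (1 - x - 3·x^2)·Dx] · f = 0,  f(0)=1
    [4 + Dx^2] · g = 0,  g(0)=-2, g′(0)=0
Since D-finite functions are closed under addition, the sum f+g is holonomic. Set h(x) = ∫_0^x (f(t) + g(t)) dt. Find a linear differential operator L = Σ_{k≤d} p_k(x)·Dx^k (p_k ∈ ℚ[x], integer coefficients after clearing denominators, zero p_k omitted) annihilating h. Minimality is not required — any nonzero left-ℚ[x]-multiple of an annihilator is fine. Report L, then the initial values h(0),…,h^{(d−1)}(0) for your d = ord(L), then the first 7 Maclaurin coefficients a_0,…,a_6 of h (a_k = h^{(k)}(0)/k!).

f: a_k = 1, 1, 4, 7, 19, 40, 97, …
g: a_k = -2, 0, 4, 0, -4/3, 0, 8/45, …
L₀ := lclm(L_f,L_g); ord L₀ ≤ 1+2.
h=∫₀ˣh₀: take L = L₀·Dx.
L = (92 + 608·x + 512·x^2 + 1104·x^3 + 360·x^4 + 432·x^5)·Dx + (-24 + 4·x + 24·x^2 + 80·x^3 + 180·x^4 + 216·x^5 + 216·x^6)·Dx^2 + (23 + 152·x + 128·x^2 + 276·x^3 + 90·x^4 + 108·x^5)·Dx^3 + (-6 + x + 6·x^2 + 20·x^3 + 45·x^4 + 54·x^5 + 54·x^6)·Dx^4  (order 4).
h: a_k = 0, -1, 1/2, 8/3, 7/4, 53/15, 20/3, …
ICs: h(0) = 0, h′(0) = -1, h′′(0) = 1, h′′′(0) = 16.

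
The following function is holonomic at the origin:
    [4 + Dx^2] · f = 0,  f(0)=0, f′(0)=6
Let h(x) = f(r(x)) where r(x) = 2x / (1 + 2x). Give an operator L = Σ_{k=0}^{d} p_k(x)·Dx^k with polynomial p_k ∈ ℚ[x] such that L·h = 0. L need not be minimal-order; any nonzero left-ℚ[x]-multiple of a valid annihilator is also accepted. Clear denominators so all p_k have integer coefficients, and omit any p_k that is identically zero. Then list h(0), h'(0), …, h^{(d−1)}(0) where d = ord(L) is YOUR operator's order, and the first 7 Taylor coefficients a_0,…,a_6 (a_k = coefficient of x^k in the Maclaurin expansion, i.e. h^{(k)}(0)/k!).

f: a_k = 0, 6, 0, -4, 0, 4/5, 0, …
Substitute x→r, Dx→(1/r')Dx; clear ⇒ L₀.
L = 16 + (4 + 24·x + 48·x^2 + 32·x^3)·Dx + (1 + 8·x + 24·x^2 + 32·x^3 + 16·x^4)·Dx^2  (order 2).
h: a_k = 0, 12, -24, 16, 96, -2752/5, 1920, …
ICs: h(0) = 0, h′(0) = 12.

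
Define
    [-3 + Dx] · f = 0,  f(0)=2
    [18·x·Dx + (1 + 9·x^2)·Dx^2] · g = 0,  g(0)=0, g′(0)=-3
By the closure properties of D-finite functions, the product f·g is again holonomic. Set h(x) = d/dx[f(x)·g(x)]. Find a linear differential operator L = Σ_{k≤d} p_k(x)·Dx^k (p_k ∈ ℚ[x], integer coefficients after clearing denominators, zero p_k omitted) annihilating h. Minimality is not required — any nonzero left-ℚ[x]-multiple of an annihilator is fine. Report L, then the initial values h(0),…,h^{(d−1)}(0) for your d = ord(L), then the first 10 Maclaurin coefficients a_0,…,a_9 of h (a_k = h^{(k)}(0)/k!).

L = (9 + 135·x - 243·x^2 + 243·x^3) + (-54·x + 108·x^2 - 162·x^3)·Dx + (-1 + 3·x - 9·x^2 + 27·x^3)·Dx^2  (order 2).
h: a_k = -6, -36, -27, 108, -729/4, -2673/2, 67797/40, 82377/7, -7551711/448, -117594261/1120, …
ICs: h(0) = -6, h′(0) = -36.

f: a_k = 2, 6, 9, 9, 27/4, 81/20, 81/40, 243/280, 729/2240, 243/2240, …
g: a_k = 0, -3, 0, 9, 0, -243/5, 0, 2187/7, 0, -2187, …
h₀=f·g: eliminate ⇒ L₀, order ≤ 1·2.
h=h₀': d/dx-closure on L₀ ⇒ L.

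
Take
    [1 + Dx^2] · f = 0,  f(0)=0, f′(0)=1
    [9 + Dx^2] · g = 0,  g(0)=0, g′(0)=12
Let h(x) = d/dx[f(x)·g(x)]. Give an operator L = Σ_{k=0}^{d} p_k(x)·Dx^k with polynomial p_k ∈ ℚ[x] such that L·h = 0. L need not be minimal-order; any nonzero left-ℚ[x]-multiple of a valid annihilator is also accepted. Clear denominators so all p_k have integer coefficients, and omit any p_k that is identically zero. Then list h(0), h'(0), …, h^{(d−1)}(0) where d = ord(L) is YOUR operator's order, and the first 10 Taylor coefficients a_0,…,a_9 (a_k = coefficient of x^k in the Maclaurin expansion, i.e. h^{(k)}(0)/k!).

L = 64 + 20·Dx^2 + Dx^4  (order 4).
h: a_k = 0, 24, 0, -80, 0, 336/5, 0, -544/21, 0, 5456/945, …
ICs: h(0) = 0, h′(0) = 24, h′′(0) = 0, h′′′(0) = -480.

f: a_k = 0, 1, 0, -1/6, 0, 1/120, 0, -1/5040, 0, 1/362880, …
g: a_k = 0, 12, 0, -18, 0, 81/10, 0, -243/140, 0, 243/1120, …
L₀ := L_f ⊗_s L_g (sym. prod.), ord ≤ 4.
h=h₀': d/dx-closure on L₀ ⇒ L.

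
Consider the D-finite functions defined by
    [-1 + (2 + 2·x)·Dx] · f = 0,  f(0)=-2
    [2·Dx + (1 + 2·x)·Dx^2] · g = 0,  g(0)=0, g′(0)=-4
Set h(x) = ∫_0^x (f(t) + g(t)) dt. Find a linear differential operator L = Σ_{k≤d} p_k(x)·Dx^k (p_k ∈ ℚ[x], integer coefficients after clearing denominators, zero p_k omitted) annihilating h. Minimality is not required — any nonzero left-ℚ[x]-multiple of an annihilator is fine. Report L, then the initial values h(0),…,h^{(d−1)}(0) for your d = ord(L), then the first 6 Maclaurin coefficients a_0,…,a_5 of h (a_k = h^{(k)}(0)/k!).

L = (10 + 4·x)·Dx^2 + (29 + 52·x + 20·x^2)·Dx^3 + (6 + 22·x + 24·x^2 + 8·x^3)·Dx^4  (order 4).
h: a_k = 0, -2, -5/2, 17/12, -131/96, 517/320, …
ICs: h(0) = 0, h′(0) = -2, h′′(0) = -5, h′′′(0) = 17/2.

f: a_k = -2, -1, 1/4, -1/8, 5/64, -7/128, …
g: a_k = 0, -4, 4, -16/3, 8, -64/5, …
Weyl lclm of L_f,L_g ⇒ L₀ (ord ≤ 3).
h=∫h₀ ⇒ L = L₀·Dx.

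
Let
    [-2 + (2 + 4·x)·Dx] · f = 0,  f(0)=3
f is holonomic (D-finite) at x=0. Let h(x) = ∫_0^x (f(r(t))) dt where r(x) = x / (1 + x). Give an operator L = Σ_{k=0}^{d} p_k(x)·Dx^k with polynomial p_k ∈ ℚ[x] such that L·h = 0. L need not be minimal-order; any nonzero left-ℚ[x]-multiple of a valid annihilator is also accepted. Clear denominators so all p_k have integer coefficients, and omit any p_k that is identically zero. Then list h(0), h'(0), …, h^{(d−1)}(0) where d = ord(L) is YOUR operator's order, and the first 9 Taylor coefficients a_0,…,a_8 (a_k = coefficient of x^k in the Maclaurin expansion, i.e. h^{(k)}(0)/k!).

f: a_k = 3, 3, -3/2, 3/2, -15/8, 21/8, -63/16, 99/16, -1287/128, …
h₀=f(r): pull back L_f along r ⇒ L₀.
∫: right-multiply L₀ by Dx.
L = -Dx + (1 + 4·x + 3·x^2)·Dx^2  (order 2).
h: a_k = 0, 3, 3/2, -3/2, 15/8, -111/40, 75/16, -981/112, 2259/128, …
ICs: h(0) = 0, h′(0) = 3.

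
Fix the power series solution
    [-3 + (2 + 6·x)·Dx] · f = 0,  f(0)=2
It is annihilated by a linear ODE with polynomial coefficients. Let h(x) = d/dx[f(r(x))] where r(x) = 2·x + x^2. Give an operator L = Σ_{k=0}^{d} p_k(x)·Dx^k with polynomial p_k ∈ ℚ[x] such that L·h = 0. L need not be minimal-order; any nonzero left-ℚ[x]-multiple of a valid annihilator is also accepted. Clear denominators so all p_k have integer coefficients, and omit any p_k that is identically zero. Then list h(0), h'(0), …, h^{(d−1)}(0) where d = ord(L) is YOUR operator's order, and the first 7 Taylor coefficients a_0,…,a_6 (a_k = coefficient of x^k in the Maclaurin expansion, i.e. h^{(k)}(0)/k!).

f: a_k = 2, 3, -9/4, 27/8, -405/64, 1701/128, -15309/512, …
Change of var in L_f (x↦r) gives L₀.
Derive L from L₀ (diff closure).
L = -2 + (-1 - 7·x - 9·x^2 - 3·x^3)·Dx  (order 1).
h: a_k = 6, -12, 54, -252, 1215, -5994, 30051, …
ICs: h(0) = 6.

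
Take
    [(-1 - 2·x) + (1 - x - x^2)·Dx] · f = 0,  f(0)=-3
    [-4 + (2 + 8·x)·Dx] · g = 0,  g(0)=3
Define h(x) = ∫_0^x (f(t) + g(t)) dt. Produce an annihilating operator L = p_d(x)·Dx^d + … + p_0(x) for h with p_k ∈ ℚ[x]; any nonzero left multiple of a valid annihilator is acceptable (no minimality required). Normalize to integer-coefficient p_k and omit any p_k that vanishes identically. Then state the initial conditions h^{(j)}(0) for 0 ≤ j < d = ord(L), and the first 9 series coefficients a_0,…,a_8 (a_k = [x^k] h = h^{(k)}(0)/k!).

L = (-12 - 48·x - 48·x^2 - 40·x^3)·Dx + (8 + 30·x + 114·x^2 + 152·x^3 + 100·x^4)·Dx^2 + (1 - 5·x - 39·x^2 + 6·x^3 + 82·x^4 + 40·x^5)·Dx^3  (order 3).
h: a_k = 0, 0, 3/2, -4, 3/4, -9, 10, -291/7, 729/8, …
ICs: h(0) = 0, h′(0) = 0, h′′(0) = 3.

f: a_k = -3, -3, -6, -9, -15, -24, -39, -63, -102, …
g: a_k = 3, 6, -6, 12, -30, 84, -252, 792, -2574, …
Sum ⇒ L₀ = lclm(L_f,L_g) in ℚ(x)⟨Dx⟩.
h=∫₀ˣh₀: take L = L₀·Dx.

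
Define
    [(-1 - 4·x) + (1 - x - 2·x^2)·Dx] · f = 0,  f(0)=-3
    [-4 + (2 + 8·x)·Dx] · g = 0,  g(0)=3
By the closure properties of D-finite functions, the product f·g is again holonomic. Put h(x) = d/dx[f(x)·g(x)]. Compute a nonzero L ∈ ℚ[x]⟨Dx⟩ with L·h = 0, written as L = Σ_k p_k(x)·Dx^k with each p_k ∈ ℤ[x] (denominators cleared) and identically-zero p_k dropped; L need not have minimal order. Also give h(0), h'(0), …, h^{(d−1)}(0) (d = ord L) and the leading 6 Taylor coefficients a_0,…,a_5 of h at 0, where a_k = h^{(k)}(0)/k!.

L = (2 + 32·x + 84·x^2 + 80·x^3 + 80·x^4) + (-1 - 5·x - 4·x^2 + 8·x^3 + 40·x^4 + 32·x^5)·Dx  (order 1).
h: a_k = -27, -54, -351, -324, -2835, 162, …
ICs: h(0) = -27.

f: a_k = -3, -3, -9, -15, -33, -63, …
g: a_k = 3, 6, -6, 12, -30, 84, …
h₀=f·g: eliminate ⇒ L₀, order ≤ 1·1.
h=h₀': d/dx-closure on L₀ ⇒ L.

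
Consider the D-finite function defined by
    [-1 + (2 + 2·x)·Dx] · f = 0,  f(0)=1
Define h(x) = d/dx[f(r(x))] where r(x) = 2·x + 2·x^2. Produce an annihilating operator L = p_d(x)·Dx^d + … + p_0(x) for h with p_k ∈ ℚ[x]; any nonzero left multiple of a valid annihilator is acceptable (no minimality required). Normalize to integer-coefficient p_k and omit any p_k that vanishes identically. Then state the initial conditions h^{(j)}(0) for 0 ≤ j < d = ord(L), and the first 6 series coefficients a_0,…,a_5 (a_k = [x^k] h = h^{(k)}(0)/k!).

L = 1 + (-1 - 4·x - 6·x^2 - 4·x^3)·Dx  (order 1).
h: a_k = 1, 1, -3/2, 3/2, -5/8, -9/8, …
ICs: h(0) = 1.

f: a_k = 1, 1/2, -1/8, 1/16, -5/128, 7/256, …
h₀=f(r): pull back L_f along r ⇒ L₀.
h=h₀': d/dx-closure on L₀ ⇒ L.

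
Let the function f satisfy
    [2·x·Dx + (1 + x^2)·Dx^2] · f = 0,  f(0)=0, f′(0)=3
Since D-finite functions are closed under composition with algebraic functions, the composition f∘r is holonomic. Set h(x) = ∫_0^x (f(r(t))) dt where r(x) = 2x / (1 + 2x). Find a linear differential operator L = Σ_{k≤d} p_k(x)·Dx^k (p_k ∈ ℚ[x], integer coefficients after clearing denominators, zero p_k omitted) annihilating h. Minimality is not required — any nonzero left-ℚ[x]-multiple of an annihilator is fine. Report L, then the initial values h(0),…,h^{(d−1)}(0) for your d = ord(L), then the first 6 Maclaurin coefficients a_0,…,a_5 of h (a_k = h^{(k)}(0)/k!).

f: a_k = 0, 3, 0, -1, 0, 3/5, …
h₀=f(r): pull back L_f along r ⇒ L₀.
Integrate: L := L₀·Dx.
L = (4 + 16·x)·Dx^2 + (1 + 4·x + 8·x^2)·Dx^3  (order 3).
h: a_k = 0, 0, 3, -4, 4, 0, …
ICs: h(0) = 0, h′(0) = 0, h′′(0) = 6.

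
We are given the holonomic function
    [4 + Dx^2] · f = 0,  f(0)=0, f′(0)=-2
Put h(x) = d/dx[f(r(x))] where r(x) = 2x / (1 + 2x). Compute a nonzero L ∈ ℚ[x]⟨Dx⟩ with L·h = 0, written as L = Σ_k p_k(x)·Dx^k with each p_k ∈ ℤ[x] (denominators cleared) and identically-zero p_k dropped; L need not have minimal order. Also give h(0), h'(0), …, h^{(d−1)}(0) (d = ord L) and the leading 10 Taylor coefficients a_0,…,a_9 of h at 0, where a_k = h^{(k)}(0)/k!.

f: a_k = 0, -2, 0, 4/3, 0, -4/15, 0, 8/315, 0, -4/2835, …
f∘r: x↦r, Dx↦Dx/r' in L_f ⇒ L₀.
h=h₀': d/dx-closure on L₀ ⇒ L.
L = (40 + 96·x + 96·x^2) + (12 + 72·x + 144·x^2 + 96·x^3)·Dx + (1 + 8·x + 24·x^2 + 32·x^3 + 16·x^4)·Dx^2  (order 2).
h: a_k = -4, 16, -16, -128, 2752/3, -3840, 565504/45, -1552384/45, 25222144/315, -9367552/63, …
ICs: h(0) = -4, h′(0) = 16.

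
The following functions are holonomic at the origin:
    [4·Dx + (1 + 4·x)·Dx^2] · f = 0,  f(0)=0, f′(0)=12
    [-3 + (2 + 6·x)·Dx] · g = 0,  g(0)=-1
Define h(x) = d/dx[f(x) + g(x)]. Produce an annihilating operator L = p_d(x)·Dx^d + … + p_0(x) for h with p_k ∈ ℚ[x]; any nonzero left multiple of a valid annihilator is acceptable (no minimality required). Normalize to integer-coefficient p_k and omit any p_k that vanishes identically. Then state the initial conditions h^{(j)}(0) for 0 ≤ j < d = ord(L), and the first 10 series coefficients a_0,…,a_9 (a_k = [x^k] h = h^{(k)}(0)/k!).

f: a_k = 0, 12, -24, 64, -192, 3072/5, -2048, 49152/7, -24576, 262144/3, …
g: a_k = -1, -3/2, 9/8, -27/16, 405/128, -1701/256, 15309/1024, -72171/2048, 2814669/32768, -14073345/65536, …
L₀ := lclm(L_f,L_g); ord L₀ ≤ 2+1.
h₀' ⇒ L via d/dx closure of L₀.
L = (84 + 144·x) + (101 + 552·x + 720·x^2)·Dx + (10 + 94·x + 288·x^2 + 288·x^3)·Dx^2  (order 2).
h: a_k = 21/2, -183/4, 2991/16, -24171/32, 777927/256, -6245529/512, 100158099/2048, -802491699/4096, 51412947447/65536, -411599119821/131072, …
ICs: h(0) = 21/2, h′(0) = -183/4.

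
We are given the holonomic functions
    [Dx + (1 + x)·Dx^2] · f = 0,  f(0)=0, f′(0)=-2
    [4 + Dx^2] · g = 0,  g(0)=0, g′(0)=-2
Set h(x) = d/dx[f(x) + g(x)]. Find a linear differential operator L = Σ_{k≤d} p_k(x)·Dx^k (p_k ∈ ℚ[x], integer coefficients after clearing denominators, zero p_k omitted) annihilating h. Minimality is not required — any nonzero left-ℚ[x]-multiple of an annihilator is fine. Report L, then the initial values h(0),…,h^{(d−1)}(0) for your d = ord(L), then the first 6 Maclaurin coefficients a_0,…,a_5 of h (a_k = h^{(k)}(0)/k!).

L = (20 + 16·x + 8·x^2) + (12 + 28·x + 24·x^2 + 8·x^3)·Dx + (5 + 4·x + 2·x^2)·Dx^2 + (3 + 7·x + 6·x^2 + 2·x^3)·Dx^3  (order 3).
h: a_k = -4, 2, 2, 2, -10/3, 2, …
ICs: h(0) = -4, h′(0) = 2, h′′(0) = 4.

f: a_k = 0, -2, 1, -2/3, 1/2, -2/5, …
g: a_k = 0, -2, 0, 4/3, 0, -4/15, …
f+g: L₀ = lclm(L_f,L_g), ord ≤ 2+2.
h=h₀': d/dx-closure on L₀ ⇒ L.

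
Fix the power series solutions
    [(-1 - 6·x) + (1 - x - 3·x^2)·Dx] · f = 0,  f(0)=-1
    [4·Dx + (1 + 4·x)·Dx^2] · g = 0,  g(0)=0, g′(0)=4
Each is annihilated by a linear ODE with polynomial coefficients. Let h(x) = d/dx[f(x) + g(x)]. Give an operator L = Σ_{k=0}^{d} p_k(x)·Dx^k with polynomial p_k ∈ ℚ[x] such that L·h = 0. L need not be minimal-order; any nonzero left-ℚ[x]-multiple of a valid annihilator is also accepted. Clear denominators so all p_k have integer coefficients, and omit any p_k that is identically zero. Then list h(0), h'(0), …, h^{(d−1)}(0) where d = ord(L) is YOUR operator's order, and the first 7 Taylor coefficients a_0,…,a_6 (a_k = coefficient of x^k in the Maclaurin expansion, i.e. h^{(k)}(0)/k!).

L = (212 + 1072·x + 3144·x^2 + 2160·x^3 + 2592·x^4) + (5 + 248·x + 1922·x^2 + 4308·x^3 + 4464·x^4 + 4320·x^5)·Dx + (-6 - 53·x - 108·x^2 + 110·x^3 + 519·x^4 + 1044·x^5 + 864·x^6)·Dx^2  (order 2).
h: a_k = 3, -24, 43, -332, 824, -4678, 14865, …
ICs: h(0) = 3, h′(0) = -24.

f: a_k = -1, -1, -4, -7, -19, -40, -97, …
g: a_k = 0, 4, -8, 64/3, -64, 1024/5, -2048/3, …
h₀=f+g: left-lcm gives L₀, ord ≤ 3.
Differentiate: ansatz ord ≤ ord L₀ ⇒ L.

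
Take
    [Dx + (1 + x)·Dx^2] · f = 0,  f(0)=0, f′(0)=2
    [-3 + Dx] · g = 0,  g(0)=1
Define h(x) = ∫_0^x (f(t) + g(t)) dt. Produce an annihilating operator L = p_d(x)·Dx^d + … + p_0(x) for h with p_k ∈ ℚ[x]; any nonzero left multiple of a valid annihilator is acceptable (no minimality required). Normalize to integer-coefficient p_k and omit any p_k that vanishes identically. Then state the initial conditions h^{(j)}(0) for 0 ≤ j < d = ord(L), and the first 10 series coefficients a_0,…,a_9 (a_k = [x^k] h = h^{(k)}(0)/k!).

L = (-15 - 9·x)·Dx^2 + (-7 - 18·x - 9·x^2)·Dx^3 + (4 + 7·x + 3·x^2)·Dx^4  (order 4).
h: a_k = 0, 1, 5/2, 7/6, 31/24, 23/40, 97/240, 163/1680, 403/4480, -391/40320, …
ICs: h(0) = 0, h′(0) = 1, h′′(0) = 5, h′′′(0) = 7.

f: a_k = 0, 2, -1, 2/3, -1/2, 2/5, -1/3, 2/7, -1/4, 2/9, …
g: a_k = 1, 3, 9/2, 9/2, 27/8, 81/40, 81/80, 243/560, 729/4480, 243/4480, …
f+g: L₀ = lclm(L_f,L_g), ord ≤ 2+1.
∫: right-multiply L₀ by Dx.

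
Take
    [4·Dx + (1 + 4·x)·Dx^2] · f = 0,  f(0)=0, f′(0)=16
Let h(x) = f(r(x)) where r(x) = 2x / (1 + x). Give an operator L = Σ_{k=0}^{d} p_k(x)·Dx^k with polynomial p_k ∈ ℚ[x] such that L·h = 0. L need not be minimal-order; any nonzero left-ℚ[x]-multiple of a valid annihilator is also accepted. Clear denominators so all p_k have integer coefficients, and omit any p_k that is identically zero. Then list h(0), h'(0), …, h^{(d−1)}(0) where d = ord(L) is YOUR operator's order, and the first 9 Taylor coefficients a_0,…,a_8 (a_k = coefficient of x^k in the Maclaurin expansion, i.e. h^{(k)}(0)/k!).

L = (10 + 18·x)·Dx + (1 + 10·x + 9·x^2)·Dx^2  (order 2).
h: a_k = 0, 32, -160, 2912/3, -6560, 236192/5, -1062880/3, 19131872/7, -21523360, …
ICs: h(0) = 0, h′(0) = 32.

f: a_k = 0, 16, -32, 256/3, -256, 4096/5, -8192/3, 65536/7, -32768, …
h₀=f(r): pull back L_f along r ⇒ L₀.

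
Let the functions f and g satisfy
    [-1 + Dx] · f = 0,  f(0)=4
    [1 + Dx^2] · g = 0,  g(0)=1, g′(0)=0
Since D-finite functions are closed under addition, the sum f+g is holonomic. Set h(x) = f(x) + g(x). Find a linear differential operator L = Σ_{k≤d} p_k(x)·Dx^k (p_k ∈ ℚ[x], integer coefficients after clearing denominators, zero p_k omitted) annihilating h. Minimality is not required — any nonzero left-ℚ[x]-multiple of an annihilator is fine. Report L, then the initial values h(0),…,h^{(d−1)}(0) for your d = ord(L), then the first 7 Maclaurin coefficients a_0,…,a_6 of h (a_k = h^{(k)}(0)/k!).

L = -1 + Dx - Dx^2 + Dx^3  (order 3).
h: a_k = 5, 4, 3/2, 2/3, 5/24, 1/30, 1/240, …
ICs: h(0) = 5, h′(0) = 4, h′′(0) = 3.

f: a_k = 4, 4, 2, 2/3, 1/6, 1/30, 1/180, …
g: a_k = 1, 0, -1/2, 0, 1/24, 0, -1/720, …
Sum ⇒ L₀ = lclm(L_f,L_g) in ℚ(x)⟨Dx⟩.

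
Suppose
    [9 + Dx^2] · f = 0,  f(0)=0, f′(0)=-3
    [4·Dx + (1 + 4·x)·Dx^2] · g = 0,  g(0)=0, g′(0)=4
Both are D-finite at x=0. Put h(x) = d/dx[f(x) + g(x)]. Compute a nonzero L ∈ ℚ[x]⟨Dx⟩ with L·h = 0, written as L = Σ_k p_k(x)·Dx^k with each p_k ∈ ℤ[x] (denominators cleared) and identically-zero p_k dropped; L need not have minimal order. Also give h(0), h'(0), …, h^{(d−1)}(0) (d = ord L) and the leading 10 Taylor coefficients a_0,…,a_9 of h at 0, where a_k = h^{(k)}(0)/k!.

L = (3780 + 2592·x + 5184·x^2) + (369 + 2124·x + 3888·x^2 + 5184·x^3)·Dx + (420 + 288·x + 576·x^2)·Dx^2 + (41 + 236·x + 432·x^2 + 576·x^3)·Dx^3  (order 3).
h: a_k = 1, -16, 155/2, -256, 8111/8, -4096, 1310963/80, -65536, 1174402933/4480, -1048576, …
ICs: h(0) = 1, h′(0) = -16, h′′(0) = 155.

f: a_k = 0, -3, 0, 9/2, 0, -81/40, 0, 243/560, 0, -243/4480, …
g: a_k = 0, 4, -8, 64/3, -64, 1024/5, -2048/3, 16384/7, -8192, 262144/9, …
Weyl lclm of L_f,L_g ⇒ L₀ (ord ≤ 4).
h₀' ⇒ L via d/dx closure of L₀.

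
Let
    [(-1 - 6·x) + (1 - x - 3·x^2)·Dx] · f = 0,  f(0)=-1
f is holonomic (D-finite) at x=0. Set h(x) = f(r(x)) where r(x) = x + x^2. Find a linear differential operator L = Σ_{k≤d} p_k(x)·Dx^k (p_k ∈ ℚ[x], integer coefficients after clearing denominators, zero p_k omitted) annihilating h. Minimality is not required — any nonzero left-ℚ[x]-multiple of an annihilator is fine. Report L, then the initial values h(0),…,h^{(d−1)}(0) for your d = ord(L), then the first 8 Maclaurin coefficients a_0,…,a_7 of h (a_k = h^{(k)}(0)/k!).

f: a_k = -1, -1, -4, -7, -19, -40, -97, -217, …
h₀=f(r): pull back L_f along r ⇒ L₀.
L = (1 + 8·x + 18·x^2 + 12·x^3) + (-1 + x + 4·x^2 + 6·x^3 + 3·x^4)·Dx  (order 1).
h: a_k = -1, -1, -5, -15, -44, -137, -418, -1275, …
ICs: h(0) = -1.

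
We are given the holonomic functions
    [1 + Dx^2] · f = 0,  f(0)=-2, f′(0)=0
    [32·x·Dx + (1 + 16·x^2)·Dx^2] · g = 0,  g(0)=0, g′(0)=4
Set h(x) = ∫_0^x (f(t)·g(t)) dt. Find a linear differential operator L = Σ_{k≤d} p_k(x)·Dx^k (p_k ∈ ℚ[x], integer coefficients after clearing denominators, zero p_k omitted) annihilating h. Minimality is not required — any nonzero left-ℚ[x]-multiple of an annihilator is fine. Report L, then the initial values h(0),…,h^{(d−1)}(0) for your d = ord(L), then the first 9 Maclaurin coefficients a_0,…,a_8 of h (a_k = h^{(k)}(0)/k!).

f: a_k = -2, 0, 1, 0, -1/12, 0, 1/360, 0, -1/20160, …
g: a_k = 0, 4, 0, -64/3, 0, 1024/5, 0, -16384/7, 0, …
Product ⇒ symmetric product L₀, ord ≤ 4.
∫: right-multiply L₀ by Dx.
L = (1105 + 51776·x^2 + 22016·x^4 + 16384·x^6 + 65536·x^8)·Dx + (2112·x + 35840·x^3 + 49152·x^5 + 262144·x^7)·Dx^2 + (1122 + 52352·x^2 + 27648·x^4 + 32768·x^6 + 131072·x^8)·Dx^3 + (2112·x + 35840·x^3 + 49152·x^5 + 262144·x^7)·Dx^4 + (17 + 576·x^2 + 5632·x^4 + 16384·x^6 + 65536·x^8)·Dx^5  (order 5).
h: a_k = 0, 0, -4, 0, 35/3, 0, -6469/90, 0, 3079271/5040, …
ICs: h(0) = 0, h′(0) = 0, h′′(0) = -8, h′′′(0) = 0, h′′′′(0) = 280.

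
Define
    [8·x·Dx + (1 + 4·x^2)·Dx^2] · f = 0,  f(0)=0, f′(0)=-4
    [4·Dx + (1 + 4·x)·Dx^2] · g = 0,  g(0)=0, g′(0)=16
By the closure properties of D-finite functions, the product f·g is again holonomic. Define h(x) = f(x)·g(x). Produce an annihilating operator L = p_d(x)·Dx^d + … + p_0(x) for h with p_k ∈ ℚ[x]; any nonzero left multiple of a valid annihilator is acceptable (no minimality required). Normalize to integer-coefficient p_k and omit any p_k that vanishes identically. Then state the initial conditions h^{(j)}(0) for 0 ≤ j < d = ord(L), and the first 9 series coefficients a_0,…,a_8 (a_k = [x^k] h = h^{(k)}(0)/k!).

L = (96 + 640·x + 1408·x^2 + 7680·x^3 + 15360·x^4 + 26624·x^5 + 8192·x^7)·Dx + (24 + 320·x + 2656·x^2 + 9728·x^3 + 28160·x^4 + 47616·x^5 + 71680·x^6 + 6144·x^7 + 28672·x^8)·Dx^2 + (12 + 104·x + 672·x^2 + 2976·x^3 + 8256·x^4 + 18048·x^5 + 24576·x^6 + 35328·x^7 + 6144·x^8 + 16384·x^9)·Dx^3 + (1 + 12·x + 68·x^2 + 256·x^3 + 696·x^4 + 1536·x^5 + 2688·x^6 + 3072·x^7 + 4224·x^8 + 1024·x^9 + 2048·x^10)·Dx^4  (order 4).
h: a_k = 0, 0, -64, 128, -256, 2560/3, -136192/45, 149504/15, -167936/5, …
ICs: h(0) = 0, h′(0) = 0, h′′(0) = -128, h′′′(0) = 768.

f: a_k = 0, -4, 0, 16/3, 0, -64/5, 0, 256/7, 0, …
g: a_k = 0, 16, -32, 256/3, -256, 4096/5, -8192/3, 65536/7, -32768, …
f·g: L₀ = L_f ⊗_s L_g, ord ≤ 2·2.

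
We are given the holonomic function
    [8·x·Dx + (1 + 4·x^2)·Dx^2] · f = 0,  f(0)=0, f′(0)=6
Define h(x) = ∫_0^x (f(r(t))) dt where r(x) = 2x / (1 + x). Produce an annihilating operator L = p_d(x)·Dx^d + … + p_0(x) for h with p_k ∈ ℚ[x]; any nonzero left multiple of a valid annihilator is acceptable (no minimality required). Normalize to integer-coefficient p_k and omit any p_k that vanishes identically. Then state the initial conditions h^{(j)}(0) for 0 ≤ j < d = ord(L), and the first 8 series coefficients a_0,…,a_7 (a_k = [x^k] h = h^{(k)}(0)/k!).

f: a_k = 0, 6, 0, -8, 0, 96/5, 0, -384/7, …
L₀ from L_f via x↦r, Dx↦r'^{-1}Dx.
h=∫₀ˣh₀: take L = L₀·Dx.
L = (2 + 34·x)·Dx^2 + (1 + 2·x + 17·x^2)·Dx^3  (order 3).
h: a_k = 0, 0, 6, -4, -13, 36, 202/5, -2444/7, …
ICs: h(0) = 0, h′(0) = 0, h′′(0) = 12.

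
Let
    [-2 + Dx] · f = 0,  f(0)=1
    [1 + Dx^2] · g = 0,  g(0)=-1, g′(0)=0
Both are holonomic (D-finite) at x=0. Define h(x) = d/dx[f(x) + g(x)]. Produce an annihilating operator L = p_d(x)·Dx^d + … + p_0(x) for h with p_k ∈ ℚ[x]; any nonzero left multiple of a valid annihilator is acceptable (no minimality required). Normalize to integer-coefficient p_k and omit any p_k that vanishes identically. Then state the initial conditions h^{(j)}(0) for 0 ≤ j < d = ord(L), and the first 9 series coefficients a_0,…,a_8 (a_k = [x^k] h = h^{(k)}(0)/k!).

L = 2 - Dx + 2·Dx^2 - Dx^3  (order 3).
h: a_k = 2, 5, 4, 5/2, 4/3, 13/24, 8/45, 17/336, 4/315, …
ICs: h(0) = 2, h′(0) = 5, h′′(0) = 8.

f: a_k = 1, 2, 2, 4/3, 2/3, 4/15, 4/45, 8/315, 2/315, …
g: a_k = -1, 0, 1/2, 0, -1/24, 0, 1/720, 0, -1/40320, …
f+g: L₀ = lclm(L_f,L_g), ord ≤ 1+2.
Differentiate: ansatz ord ≤ ord L₀ ⇒ L.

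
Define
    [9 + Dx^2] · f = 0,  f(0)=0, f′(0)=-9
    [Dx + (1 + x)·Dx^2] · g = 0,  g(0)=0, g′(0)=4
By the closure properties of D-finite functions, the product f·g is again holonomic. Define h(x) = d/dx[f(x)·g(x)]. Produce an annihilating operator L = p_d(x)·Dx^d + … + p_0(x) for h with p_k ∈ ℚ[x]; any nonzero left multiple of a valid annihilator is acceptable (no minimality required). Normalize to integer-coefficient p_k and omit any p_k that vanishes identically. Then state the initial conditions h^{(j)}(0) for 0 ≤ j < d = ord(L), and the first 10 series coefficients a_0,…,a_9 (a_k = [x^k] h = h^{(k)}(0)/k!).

L = (13743 + 107892·x + 319302·x^2 + 475308·x^3 + 381267·x^4 + 157464·x^5 + 26244·x^6) + (4104 + 24192·x + 53460·x^2 + 56700·x^3 + 29160·x^4 + 5832·x^5)·Dx + (4020 + 27828·x + 76770·x^2 + 109512·x^3 + 85698·x^4 + 34992·x^5 + 5832·x^6)·Dx^2 + (456 + 2688·x + 5940·x^2 + 6300·x^3 + 3240·x^4 + 648·x^5)·Dx^3 + (277 + 1760·x + 4588·x^2 + 6300·x^3 + 4815·x^4 + 1944·x^5 + 324·x^6)·Dx^4  (order 4).
h: a_k = 0, -72, 54, 168, -90, -81, 651/20, 774/35, -324/35, -341/560, …
ICs: h(0) = 0, h′(0) = -72, h′′(0) = 108, h′′′(0) = 1008.

f: a_k = 0, -9, 0, 27/2, 0, -243/40, 0, 729/560, 0, -729/4480, …
g: a_k = 0, 4, -2, 4/3, -1, 4/5, -2/3, 4/7, -1/2, 4/9, …
f·g: L₀ = L_f ⊗_s L_g, ord ≤ 2·2.
Differentiate: ansatz ord ≤ ord L₀ ⇒ L.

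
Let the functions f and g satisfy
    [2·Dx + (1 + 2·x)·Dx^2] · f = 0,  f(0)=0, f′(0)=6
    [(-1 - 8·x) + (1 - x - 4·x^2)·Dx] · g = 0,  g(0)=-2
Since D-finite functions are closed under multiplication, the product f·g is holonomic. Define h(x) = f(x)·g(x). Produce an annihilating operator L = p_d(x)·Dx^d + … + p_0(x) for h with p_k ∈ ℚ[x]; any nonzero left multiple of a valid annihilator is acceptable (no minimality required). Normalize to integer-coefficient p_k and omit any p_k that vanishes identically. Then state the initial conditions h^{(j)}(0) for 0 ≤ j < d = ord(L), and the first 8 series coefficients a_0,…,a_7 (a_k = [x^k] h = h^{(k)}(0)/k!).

L = (10 + 32·x) + (22·x + 40·x^2)·Dx + (-1 - x + 6·x^2 + 8·x^3)·Dx^2  (order 2).
h: a_k = 0, -12, 0, -64, -40, -1672/5, -2152/5, -13144/7, …
ICs: h(0) = 0, h′(0) = -12.

f: a_k = 0, 6, -6, 8, -12, 96/5, -32, 384/7, …
g: a_k = -2, -2, -10, -18, -58, -130, -362, -882, …
h₀=f·g: eliminate ⇒ L₀, order ≤ 2·1.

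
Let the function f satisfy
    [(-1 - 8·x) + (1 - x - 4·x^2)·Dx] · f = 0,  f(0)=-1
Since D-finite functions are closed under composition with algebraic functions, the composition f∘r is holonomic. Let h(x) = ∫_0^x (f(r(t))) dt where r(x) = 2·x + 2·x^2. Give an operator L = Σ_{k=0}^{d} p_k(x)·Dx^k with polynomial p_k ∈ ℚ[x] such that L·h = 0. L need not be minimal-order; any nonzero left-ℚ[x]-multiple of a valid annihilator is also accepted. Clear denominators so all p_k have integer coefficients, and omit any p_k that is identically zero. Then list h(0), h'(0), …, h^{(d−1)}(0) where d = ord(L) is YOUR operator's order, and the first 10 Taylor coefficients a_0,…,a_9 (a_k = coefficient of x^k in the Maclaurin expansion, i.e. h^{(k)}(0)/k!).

f: a_k = -1, -1, -5, -9, -29, -65, -181, -441, -1165, -2929, …
h₀=f(r): pull back L_f along r ⇒ L₀.
Integrate: L := L₀·Dx.
L = (2 + 36·x + 96·x^2 + 64·x^3)·Dx + (-1 + 2·x + 18·x^2 + 32·x^3 + 16·x^4)·Dx^2  (order 2).
h: a_k = 0, -1, -1, -22/3, -28, -140, -692, -24840/7, -18576, -888400/9, …
ICs: h(0) = 0, h′(0) = -1.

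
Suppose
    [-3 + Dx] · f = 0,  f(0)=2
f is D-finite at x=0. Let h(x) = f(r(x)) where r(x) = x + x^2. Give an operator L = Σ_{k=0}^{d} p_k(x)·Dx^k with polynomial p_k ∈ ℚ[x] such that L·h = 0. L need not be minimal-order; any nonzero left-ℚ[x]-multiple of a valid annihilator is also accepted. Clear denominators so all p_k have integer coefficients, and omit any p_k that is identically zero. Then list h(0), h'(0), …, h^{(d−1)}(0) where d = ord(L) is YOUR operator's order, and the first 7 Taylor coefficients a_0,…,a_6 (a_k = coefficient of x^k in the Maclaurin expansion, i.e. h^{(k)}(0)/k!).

f: a_k = 2, 6, 9, 9, 27/4, 81/20, 81/40, …
L₀ from L_f via x↦r, Dx↦r'^{-1}Dx.
L = (-3 - 6·x) + Dx  (order 1).
h: a_k = 2, 6, 15, 27, 171/4, 1161/20, 2871/40, …
ICs: h(0) = 2.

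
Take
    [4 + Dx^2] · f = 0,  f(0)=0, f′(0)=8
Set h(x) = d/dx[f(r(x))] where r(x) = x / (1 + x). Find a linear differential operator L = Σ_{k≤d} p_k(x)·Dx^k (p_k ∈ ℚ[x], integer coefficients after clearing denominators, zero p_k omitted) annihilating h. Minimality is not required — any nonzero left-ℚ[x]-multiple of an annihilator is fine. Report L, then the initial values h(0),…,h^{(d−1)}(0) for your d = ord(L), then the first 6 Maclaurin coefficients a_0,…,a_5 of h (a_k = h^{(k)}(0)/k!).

f: a_k = 0, 8, 0, -16/3, 0, 16/15, …
L₀ from L_f via x↦r, Dx↦r'^{-1}Dx.
h₀' ⇒ L via d/dx closure of L₀.
L = (10 + 12·x + 6·x^2) + (6 + 18·x + 18·x^2 + 6·x^3)·Dx + (1 + 4·x + 6·x^2 + 4·x^3 + x^4)·Dx^2  (order 2).
h: a_k = 8, -16, 8, 32, -344/3, 240, …
ICs: h(0) = 8, h′(0) = -16.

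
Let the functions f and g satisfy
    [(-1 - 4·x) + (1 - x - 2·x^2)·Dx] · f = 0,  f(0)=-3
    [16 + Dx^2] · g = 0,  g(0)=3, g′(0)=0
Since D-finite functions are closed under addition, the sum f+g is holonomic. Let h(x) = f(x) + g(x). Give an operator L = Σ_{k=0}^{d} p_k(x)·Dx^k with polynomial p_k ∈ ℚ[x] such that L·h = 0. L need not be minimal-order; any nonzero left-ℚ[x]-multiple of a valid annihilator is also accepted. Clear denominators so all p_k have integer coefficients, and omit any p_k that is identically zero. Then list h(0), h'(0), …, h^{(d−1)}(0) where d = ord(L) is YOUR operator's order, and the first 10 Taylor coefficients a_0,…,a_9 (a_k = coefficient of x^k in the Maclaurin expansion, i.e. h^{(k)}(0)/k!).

L = (368 + 1408·x - 256·x^2 + 512·x^3 + 2560·x^4 + 2048·x^5) + (-176 + 336·x + 384·x^2 - 1024·x^3 - 384·x^4 + 1536·x^5 + 1024·x^6)·Dx + (23 + 88·x - 16·x^2 + 32·x^3 + 160·x^4 + 128·x^5)·Dx^2 + (-11 + 21·x + 24·x^2 - 64·x^3 - 24·x^4 + 96·x^5 + 64·x^6)·Dx^3  (order 3).
h: a_k = 0, -3, -33, -15, -1, -63, -2191/15, -255, -53353/105, -1023, …
ICs: h(0) = 0, h′(0) = -3, h′′(0) = -66.

f: a_k = -3, -3, -9, -15, -33, -63, -129, -255, -513, -1023, …
g: a_k = 3, 0, -24, 0, 32, 0, -256/15, 0, 512/105, 0, …
Sum ⇒ L₀ = lclm(L_f,L_g) in ℚ(x)⟨Dx⟩.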